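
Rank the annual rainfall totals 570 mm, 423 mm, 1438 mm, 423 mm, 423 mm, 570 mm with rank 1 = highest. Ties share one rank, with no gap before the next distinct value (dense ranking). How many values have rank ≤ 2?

Sorted (descending): 1438, 570, 570, 423, 423, 423
The 2 values of 570 share dense rank 2.
The 3 values of 423 share dense rank 3.
Remaining distinct values take the next consecutive integers.
Ranks ≤ 2: {1, 2, 2} → 3 values.

3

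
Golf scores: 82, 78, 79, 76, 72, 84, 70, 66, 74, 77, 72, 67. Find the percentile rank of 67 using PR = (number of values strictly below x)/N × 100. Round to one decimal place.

N = 12.
Strictly below 67: 1. Equal to 67: 1.
PR = 1/12 × 100 = 8.3

8.3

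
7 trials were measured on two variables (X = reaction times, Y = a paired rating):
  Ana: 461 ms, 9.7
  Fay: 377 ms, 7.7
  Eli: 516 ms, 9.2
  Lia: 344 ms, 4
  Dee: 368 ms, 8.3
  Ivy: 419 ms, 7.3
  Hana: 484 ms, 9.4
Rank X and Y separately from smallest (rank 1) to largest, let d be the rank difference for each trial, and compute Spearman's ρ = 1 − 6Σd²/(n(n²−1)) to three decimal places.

0.714

Ranks of variable 1: 5, 3, 7, 1, 2, 4, 6
Ranks of variable 2: 7, 3, 5, 1, 4, 2, 6
d = r₁ − r₂: -2, 0, 2, 0, -2, 2, 0
d²: 4, 0, 4, 0, 4, 4, 0; Σd² = 16
ρ = 1 − 6·16/(7·48) = 1 − 96/336 = 0.714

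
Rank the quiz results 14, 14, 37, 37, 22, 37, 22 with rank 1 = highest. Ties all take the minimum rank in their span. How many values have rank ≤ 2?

3

Sorted (descending): 37, 37, 37, 22, 22, 14, 14
The 3 values of 37 occupy positions 1–3 → each gets rank 1.
The 2 values of 22 occupy positions 4–5 → each gets rank 4.
The 2 values of 14 occupy positions 6–7 → each gets rank 6.
Ranks ≤ 2: {1, 1, 1} → 3 values.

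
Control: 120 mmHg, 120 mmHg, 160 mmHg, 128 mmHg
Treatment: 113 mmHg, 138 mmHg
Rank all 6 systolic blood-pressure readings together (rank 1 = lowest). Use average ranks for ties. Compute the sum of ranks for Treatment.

Sorted (ascending): 113, 120, 120, 128, 138, 160
The 2 values of 120 occupy positions 2–3 → average rank (2+3)/2 = 2.5.
Treatment values → pooled ranks: 113→1, 138→5
Rank sum = 1 + 5 = 6

6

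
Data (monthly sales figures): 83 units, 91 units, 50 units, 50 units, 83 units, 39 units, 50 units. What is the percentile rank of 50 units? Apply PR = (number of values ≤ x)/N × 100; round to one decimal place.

N = 7.
Strictly below 50: 1. Equal to 50: 3.
PR = 4/7 × 100 = 57.1

57.1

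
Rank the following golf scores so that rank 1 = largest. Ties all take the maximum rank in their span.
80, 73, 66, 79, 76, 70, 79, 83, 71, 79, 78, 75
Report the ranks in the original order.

Sorted (descending): 83, 80, 79, 79, 79, 78, 76, 75, 73, 71, 70, 66
The 3 values of 79 occupy positions 3–5 → each gets rank 5.

2, 9, 12, 5, 7, 11, 5, 1, 10, 5, 6, 8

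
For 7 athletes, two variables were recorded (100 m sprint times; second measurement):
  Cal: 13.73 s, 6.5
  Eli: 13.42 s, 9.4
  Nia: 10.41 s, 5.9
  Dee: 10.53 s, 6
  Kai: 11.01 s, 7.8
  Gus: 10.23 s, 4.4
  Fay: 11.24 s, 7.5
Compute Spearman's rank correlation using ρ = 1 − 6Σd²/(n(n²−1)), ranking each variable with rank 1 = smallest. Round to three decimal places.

Ranks of variable 1: 7, 6, 2, 3, 4, 1, 5
Ranks of variable 2: 4, 7, 2, 3, 6, 1, 5
d = r₁ − r₂: 3, -1, 0, 0, -2, 0, 0
d²: 9, 1, 0, 0, 4, 0, 0; Σd² = 14
ρ = 1 − 6·14/(7·48) = 1 − 84/336 = 0.750

0.750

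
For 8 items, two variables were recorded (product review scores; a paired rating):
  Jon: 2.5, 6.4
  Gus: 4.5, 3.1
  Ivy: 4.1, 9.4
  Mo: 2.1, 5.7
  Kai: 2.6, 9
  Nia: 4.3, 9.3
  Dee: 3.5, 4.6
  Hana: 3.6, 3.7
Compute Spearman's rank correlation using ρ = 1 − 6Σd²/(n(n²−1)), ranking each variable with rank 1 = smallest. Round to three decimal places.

-0.071

Ranks of variable 1: 2, 8, 6, 1, 3, 7, 4, 5
Ranks of variable 2: 5, 1, 8, 4, 6, 7, 3, 2
d = r₁ − r₂: -3, 7, -2, -3, -3, 0, 1, 3
d²: 9, 49, 4, 9, 9, 0, 1, 9; Σd² = 90
ρ = 1 − 6·90/(8·63) = 1 − 540/504 = -0.071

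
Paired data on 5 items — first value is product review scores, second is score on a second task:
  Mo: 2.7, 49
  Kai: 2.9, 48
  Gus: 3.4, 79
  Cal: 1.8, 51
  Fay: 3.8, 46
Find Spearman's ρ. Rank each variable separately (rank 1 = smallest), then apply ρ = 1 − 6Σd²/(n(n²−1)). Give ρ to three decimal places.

Ranks of variable 1: 2, 3, 4, 1, 5
Ranks of variable 2: 3, 2, 5, 4, 1
d = r₁ − r₂: -1, 1, -1, -3, 4
d²: 1, 1, 1, 9, 16; Σd² = 28
ρ = 1 − 6·28/(5·24) = 1 − 168/120 = -0.400

-0.400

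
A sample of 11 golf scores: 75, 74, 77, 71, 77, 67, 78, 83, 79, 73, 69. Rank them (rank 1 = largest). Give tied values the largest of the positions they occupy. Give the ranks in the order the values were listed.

Sorted (descending): 83, 79, 78, 77, 77, 75, 74, 73, 71, 69, 67
The 2 values of 77 occupy positions 4–5 → each gets rank 5.

6, 7, 5, 9, 5, 11, 3, 1, 2, 8, 10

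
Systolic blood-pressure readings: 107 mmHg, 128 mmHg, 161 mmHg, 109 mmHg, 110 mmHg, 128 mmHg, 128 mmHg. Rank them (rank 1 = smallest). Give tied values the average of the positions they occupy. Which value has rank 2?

109

Sorted (ascending): 107, 109, 110, 128, 128, 128, 161
The 3 values of 128 occupy positions 4–6 → average rank 5.
Rank 2 → value 109.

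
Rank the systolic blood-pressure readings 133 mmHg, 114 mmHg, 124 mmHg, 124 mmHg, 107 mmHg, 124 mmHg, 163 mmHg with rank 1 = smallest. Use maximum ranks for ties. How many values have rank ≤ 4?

2

Sorted (ascending): 107, 114, 124, 124, 124, 133, 163
The 3 values of 124 occupy positions 3–5 → each gets rank 5.
Ranks ≤ 4: {1, 2} → 2 values.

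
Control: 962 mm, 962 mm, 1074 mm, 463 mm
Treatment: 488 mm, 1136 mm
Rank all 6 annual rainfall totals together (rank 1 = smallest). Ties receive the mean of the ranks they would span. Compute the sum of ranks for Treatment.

Sorted (ascending): 463, 488, 962, 962, 1074, 1136
The 2 values of 962 occupy positions 3–4 → average rank (3+4)/2 = 3.5.
Treatment values → pooled ranks: 488→2, 1136→6
Rank sum = 2 + 6 = 8

8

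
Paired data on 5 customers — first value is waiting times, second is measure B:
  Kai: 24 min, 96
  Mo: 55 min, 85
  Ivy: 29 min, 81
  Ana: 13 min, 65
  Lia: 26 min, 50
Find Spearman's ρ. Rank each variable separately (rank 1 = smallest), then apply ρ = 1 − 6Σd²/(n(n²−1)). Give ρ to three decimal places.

Ranks of variable 1: 2, 5, 4, 1, 3
Ranks of variable 2: 5, 4, 3, 2, 1
d = r₁ − r₂: -3, 1, 1, -1, 2
d²: 9, 1, 1, 1, 4; Σd² = 16
ρ = 1 − 6·16/(5·24) = 1 − 96/120 = 0.200

0.200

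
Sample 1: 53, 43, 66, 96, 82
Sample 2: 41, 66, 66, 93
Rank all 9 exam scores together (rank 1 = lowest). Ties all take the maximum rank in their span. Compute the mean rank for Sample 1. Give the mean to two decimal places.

5.40

Sorted (ascending): 41, 43, 53, 66, 66, 66, 82, 93, 96
The 3 values of 66 occupy positions 4–6 → each gets rank 6.
Sample 1 values → pooled ranks: 53→3, 43→2, 66→6, 96→9, 82→7
Mean rank = (3 + 2 + 6 + 9 + 7) / 5 = 5.40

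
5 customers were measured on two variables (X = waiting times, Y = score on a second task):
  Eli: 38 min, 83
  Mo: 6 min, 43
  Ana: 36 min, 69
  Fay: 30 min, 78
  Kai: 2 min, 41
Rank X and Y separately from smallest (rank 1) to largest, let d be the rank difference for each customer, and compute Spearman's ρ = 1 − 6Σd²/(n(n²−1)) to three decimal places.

0.900

Ranks of variable 1: 5, 2, 4, 3, 1
Ranks of variable 2: 5, 2, 3, 4, 1
d = r₁ − r₂: 0, 0, 1, -1, 0
d²: 0, 0, 1, 1, 0; Σd² = 2
ρ = 1 − 6·2/(5·24) = 1 − 12/120 = 0.900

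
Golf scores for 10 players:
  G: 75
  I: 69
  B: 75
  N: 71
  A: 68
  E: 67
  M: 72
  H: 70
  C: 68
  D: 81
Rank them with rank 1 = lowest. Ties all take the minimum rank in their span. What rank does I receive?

Sorted (ascending): 67, 68, 68, 69, 70, 71, 72, 75, 75, 81
The 2 values of 68 occupy positions 2–3 → each gets rank 2.
The 2 values of 75 occupy positions 8–9 → each gets rank 8.
I has value 69 → rank 4.

4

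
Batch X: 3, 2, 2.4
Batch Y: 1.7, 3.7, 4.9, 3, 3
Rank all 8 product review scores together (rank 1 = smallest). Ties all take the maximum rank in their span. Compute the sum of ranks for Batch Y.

Sorted (ascending): 1.7, 2, 2.4, 3, 3, 3, 3.7, 4.9
The 3 values of 3 occupy positions 4–6 → each gets rank 6.
Batch Y values → pooled ranks: 1.7→1, 3.7→7, 4.9→8, 3→6, 3→6
Rank sum = 1 + 7 + 8 + 6 + 6 = 28

28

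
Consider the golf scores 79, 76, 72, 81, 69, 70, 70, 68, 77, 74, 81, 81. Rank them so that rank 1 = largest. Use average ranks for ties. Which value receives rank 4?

Sorted (descending): 81, 81, 81, 79, 77, 76, 74, 72, 70, 70, 69, 68
The 3 values of 81 occupy positions 1–3 → average rank 2.
The 2 values of 70 occupy positions 9–10 → average rank (9+10)/2 = 9.5.
Rank 4 → value 79.

79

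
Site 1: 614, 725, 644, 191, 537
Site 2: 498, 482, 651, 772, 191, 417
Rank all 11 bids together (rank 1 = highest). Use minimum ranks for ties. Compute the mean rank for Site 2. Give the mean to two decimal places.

Sorted (descending): 772, 725, 651, 644, 614, 537, 498, 482, 417, 191, 191
The 2 values of 191 occupy positions 10–11 → each gets rank 10.
Site 2 values → pooled ranks: 498→7, 482→8, 651→3, 772→1, 191→10, 417→9
Mean rank = (7 + 8 + 3 + 1 + 10 + 9) / 6 = 6.33

6.33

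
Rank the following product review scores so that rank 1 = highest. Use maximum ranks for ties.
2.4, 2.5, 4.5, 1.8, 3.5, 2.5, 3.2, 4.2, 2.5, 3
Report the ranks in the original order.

Sorted (descending): 4.5, 4.2, 3.5, 3.2, 3, 2.5, 2.5, 2.5, 2.4, 1.8
The 3 values of 2.5 occupy positions 6–8 → each gets rank 8.

9, 8, 1, 10, 3, 8, 4, 2, 8, 5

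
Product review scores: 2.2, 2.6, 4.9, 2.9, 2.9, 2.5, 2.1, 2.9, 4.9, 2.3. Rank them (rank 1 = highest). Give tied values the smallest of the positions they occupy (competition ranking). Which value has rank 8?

2.3

Sorted (descending): 4.9, 4.9, 2.9, 2.9, 2.9, 2.6, 2.5, 2.3, 2.2, 2.1
The 2 values of 4.9 occupy positions 1–2 → each gets rank 1.
The 3 values of 2.9 occupy positions 3–5 → each gets rank 3.
Rank 8 → value 2.3.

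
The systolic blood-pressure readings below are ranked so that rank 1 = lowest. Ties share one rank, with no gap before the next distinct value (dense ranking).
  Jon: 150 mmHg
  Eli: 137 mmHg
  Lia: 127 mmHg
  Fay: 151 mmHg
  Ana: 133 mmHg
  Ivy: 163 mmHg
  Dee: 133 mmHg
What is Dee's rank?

2

Sorted (ascending): 127, 133, 133, 137, 150, 151, 163
The 2 values of 133 share dense rank 2.
Remaining distinct values take the next consecutive integers.
Dee has value 133 mmHg → rank 2.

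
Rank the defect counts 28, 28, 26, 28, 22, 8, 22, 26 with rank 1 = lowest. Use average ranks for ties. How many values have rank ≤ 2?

Sorted (ascending): 8, 22, 22, 26, 26, 28, 28, 28
The 2 values of 22 occupy positions 2–3 → average rank (2+3)/2 = 2.5.
The 2 values of 26 occupy positions 4–5 → average rank (4+5)/2 = 4.5.
The 3 values of 28 occupy positions 6–8 → average rank 7.
Ranks ≤ 2: {1} → 1 value.

1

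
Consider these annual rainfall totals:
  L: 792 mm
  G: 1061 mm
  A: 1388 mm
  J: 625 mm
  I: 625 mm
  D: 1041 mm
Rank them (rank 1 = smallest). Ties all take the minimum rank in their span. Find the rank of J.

1

Sorted (ascending): 625, 625, 792, 1041, 1061, 1388
The 2 values of 625 occupy positions 1–2 → each gets rank 1.
J has value 625 mm → rank 1.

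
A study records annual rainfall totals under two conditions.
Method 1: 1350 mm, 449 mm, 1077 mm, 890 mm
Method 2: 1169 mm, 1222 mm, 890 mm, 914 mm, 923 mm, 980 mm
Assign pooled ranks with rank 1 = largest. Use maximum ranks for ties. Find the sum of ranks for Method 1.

24

Sorted (descending): 1350, 1222, 1169, 1077, 980, 923, 914, 890, 890, 449
The 2 values of 890 occupy positions 8–9 → each gets rank 9.
Method 1 values → pooled ranks: 1350→1, 449→10, 1077→4, 890→9
Rank sum = 1 + 10 + 4 + 9 = 24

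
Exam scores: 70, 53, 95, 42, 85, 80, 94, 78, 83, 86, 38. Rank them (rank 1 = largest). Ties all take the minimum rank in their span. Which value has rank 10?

Sorted (descending): 95, 94, 86, 85, 83, 80, 78, 70, 53, 42, 38
No ties — each value takes its position as its rank.
Rank 10 → value 42.

42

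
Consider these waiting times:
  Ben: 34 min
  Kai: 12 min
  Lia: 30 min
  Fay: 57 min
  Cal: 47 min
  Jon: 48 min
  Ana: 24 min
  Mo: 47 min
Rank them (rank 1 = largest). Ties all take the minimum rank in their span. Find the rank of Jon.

2

Sorted (descending): 57, 48, 47, 47, 34, 30, 24, 12
The 2 values of 47 occupy positions 3–4 → each gets rank 3.
Jon has value 48 min → rank 2.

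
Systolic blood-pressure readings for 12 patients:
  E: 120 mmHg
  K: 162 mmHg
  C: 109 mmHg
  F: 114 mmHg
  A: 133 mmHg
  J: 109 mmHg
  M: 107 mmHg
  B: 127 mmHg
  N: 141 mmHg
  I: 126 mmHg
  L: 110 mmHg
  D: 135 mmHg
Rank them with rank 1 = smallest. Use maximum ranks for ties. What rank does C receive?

Sorted (ascending): 107, 109, 109, 110, 114, 120, 126, 127, 133, 135, 141, 162
The 2 values of 109 occupy positions 2–3 → each gets rank 3.
C has value 109 mmHg → rank 3.

3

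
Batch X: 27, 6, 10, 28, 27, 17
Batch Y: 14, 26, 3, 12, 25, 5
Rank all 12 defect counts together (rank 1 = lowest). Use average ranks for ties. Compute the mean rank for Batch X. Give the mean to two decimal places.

Sorted (ascending): 3, 5, 6, 10, 12, 14, 17, 25, 26, 27, 27, 28
The 2 values of 27 occupy positions 10–11 → average rank (10+11)/2 = 10.5.
Batch X values → pooled ranks: 27→10.5, 6→3, 10→4, 28→12, 27→10.5, 17→7
Mean rank = (10.5 + 3 + 4 + 12 + 10.5 + 7) / 6 = 7.83

7.83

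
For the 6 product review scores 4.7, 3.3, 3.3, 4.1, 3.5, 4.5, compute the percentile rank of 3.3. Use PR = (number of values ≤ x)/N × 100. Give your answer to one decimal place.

33.3

N = 6.
Strictly below 3.3: 0. Equal to 3.3: 2.
PR = 2/6 × 100 = 33.3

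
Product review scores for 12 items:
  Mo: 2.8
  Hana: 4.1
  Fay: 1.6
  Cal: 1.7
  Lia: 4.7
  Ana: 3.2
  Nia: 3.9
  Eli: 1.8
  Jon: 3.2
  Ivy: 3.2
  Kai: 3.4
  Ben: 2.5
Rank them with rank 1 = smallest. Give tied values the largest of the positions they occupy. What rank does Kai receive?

9

Sorted (ascending): 1.6, 1.7, 1.8, 2.5, 2.8, 3.2, 3.2, 3.2, 3.4, 3.9, 4.1, 4.7
The 3 values of 3.2 occupy positions 6–8 → each gets rank 8.
Kai has value 3.4 → rank 9.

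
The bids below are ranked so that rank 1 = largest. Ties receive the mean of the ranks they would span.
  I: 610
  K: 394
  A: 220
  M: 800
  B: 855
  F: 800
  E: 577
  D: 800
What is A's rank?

8

Sorted (descending): 855, 800, 800, 800, 610, 577, 394, 220
The 3 values of 800 occupy positions 2–4 → average rank 3.
A has value 220 → rank 8.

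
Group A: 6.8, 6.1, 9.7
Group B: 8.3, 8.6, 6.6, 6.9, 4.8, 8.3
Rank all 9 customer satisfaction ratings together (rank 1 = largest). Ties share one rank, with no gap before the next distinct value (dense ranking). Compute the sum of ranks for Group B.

Sorted (descending): 9.7, 8.6, 8.3, 8.3, 6.9, 6.8, 6.6, 6.1, 4.8
The 2 values of 8.3 share dense rank 3.
Remaining distinct values take the next consecutive integers.
Group B values → pooled ranks: 8.3→3, 8.6→2, 6.6→6, 6.9→4, 4.8→8, 8.3→3
Rank sum = 3 + 2 + 6 + 4 + 8 + 3 = 26

26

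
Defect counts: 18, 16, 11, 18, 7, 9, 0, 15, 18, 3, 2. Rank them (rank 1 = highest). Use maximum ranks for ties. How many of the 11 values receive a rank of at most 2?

0

Sorted (descending): 18, 18, 18, 16, 15, 11, 9, 7, 3, 2, 0
The 3 values of 18 occupy positions 1–3 → each gets rank 3.
Ranks ≤ 2: {} → 0 values.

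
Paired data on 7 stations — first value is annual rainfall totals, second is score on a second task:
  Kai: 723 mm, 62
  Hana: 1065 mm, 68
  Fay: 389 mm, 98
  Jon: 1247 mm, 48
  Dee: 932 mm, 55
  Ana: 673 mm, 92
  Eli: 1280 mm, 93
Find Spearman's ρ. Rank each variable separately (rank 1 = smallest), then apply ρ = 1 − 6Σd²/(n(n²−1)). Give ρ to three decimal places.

Ranks of variable 1: 3, 5, 1, 6, 4, 2, 7
Ranks of variable 2: 3, 4, 7, 1, 2, 5, 6
d = r₁ − r₂: 0, 1, -6, 5, 2, -3, 1
d²: 0, 1, 36, 25, 4, 9, 1; Σd² = 76
ρ = 1 − 6·76/(7·48) = 1 − 456/336 = -0.357

-0.357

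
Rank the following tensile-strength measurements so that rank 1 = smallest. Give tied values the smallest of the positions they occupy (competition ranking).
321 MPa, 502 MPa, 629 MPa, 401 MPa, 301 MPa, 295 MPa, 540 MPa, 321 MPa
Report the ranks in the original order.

3, 6, 8, 5, 2, 1, 7, 3

Sorted (ascending): 295, 301, 321, 321, 401, 502, 540, 629
The 2 values of 321 occupy positions 3–4 → each gets rank 3.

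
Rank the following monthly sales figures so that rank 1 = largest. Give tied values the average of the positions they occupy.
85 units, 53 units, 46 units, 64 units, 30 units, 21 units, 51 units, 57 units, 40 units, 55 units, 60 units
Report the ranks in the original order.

1, 6, 8, 2, 10, 11, 7, 4, 9, 5, 3

Sorted (descending): 85, 64, 60, 57, 55, 53, 51, 46, 40, 30, 21
No ties — each value takes its position as its rank.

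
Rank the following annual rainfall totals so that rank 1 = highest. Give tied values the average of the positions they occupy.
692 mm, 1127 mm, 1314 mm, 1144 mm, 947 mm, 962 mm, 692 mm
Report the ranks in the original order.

Sorted (descending): 1314, 1144, 1127, 962, 947, 692, 692
The 2 values of 692 occupy positions 6–7 → average rank (6+7)/2 = 6.5.

6.5, 3, 1, 2, 5, 4, 6.5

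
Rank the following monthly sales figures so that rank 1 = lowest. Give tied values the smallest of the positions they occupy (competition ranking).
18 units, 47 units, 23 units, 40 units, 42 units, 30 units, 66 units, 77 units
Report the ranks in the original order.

Sorted (ascending): 18, 23, 30, 40, 42, 47, 66, 77
No ties — each value takes its position as its rank.

1, 6, 2, 4, 5, 3, 7, 8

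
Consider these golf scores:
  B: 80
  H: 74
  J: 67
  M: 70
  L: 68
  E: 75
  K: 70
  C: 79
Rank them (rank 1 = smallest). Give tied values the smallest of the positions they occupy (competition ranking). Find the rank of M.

Sorted (ascending): 67, 68, 70, 70, 74, 75, 79, 80
The 2 values of 70 occupy positions 3–4 → each gets rank 3.
M has value 70 → rank 3.

3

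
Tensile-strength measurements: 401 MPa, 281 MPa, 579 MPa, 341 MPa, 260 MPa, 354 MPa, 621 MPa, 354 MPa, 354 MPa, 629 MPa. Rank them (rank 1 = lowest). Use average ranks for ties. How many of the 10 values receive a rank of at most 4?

3

Sorted (ascending): 260, 281, 341, 354, 354, 354, 401, 579, 621, 629
The 3 values of 354 occupy positions 4–6 → average rank 5.
Ranks ≤ 4: {1, 2, 3} → 3 values.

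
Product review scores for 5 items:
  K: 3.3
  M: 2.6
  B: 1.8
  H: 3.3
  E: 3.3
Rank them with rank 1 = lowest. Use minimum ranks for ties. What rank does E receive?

Sorted (ascending): 1.8, 2.6, 3.3, 3.3, 3.3
The 3 values of 3.3 occupy positions 3–5 → each gets rank 3.
E has value 3.3 → rank 3.

3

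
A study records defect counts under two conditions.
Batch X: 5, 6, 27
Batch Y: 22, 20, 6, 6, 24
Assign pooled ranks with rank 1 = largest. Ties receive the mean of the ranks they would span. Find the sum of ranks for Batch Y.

Sorted (descending): 27, 24, 22, 20, 6, 6, 6, 5
The 3 values of 6 occupy positions 5–7 → average rank 6.
Batch Y values → pooled ranks: 22→3, 20→4, 6→6, 6→6, 24→2
Rank sum = 3 + 4 + 6 + 6 + 2 = 21

21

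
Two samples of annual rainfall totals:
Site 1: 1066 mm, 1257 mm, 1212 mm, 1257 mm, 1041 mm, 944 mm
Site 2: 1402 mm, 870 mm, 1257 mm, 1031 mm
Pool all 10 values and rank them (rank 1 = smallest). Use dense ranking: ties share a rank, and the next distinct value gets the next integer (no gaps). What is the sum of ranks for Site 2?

19

Sorted (ascending): 870, 944, 1031, 1041, 1066, 1212, 1257, 1257, 1257, 1402
The 3 values of 1257 share dense rank 7.
Remaining distinct values take the next consecutive integers.
Site 2 values → pooled ranks: 1402→8, 870→1, 1257→7, 1031→3
Rank sum = 8 + 1 + 7 + 3 = 19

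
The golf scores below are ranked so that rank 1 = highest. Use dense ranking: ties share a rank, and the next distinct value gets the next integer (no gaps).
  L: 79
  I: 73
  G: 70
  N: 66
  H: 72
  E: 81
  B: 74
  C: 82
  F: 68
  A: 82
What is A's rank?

Sorted (descending): 82, 82, 81, 79, 74, 73, 72, 70, 68, 66
The 2 values of 82 share dense rank 1.
Remaining distinct values take the next consecutive integers.
A has value 82 → rank 1.

1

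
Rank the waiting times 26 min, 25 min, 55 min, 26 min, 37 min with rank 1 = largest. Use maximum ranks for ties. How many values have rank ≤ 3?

2

Sorted (descending): 55, 37, 26, 26, 25
The 2 values of 26 occupy positions 3–4 → each gets rank 4.
Ranks ≤ 3: {1, 2} → 2 values.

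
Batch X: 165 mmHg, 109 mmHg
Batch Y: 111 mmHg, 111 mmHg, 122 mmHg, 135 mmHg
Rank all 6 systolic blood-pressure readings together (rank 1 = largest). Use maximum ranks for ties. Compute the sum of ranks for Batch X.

Sorted (descending): 165, 135, 122, 111, 111, 109
The 2 values of 111 occupy positions 4–5 → each gets rank 5.
Batch X values → pooled ranks: 165→1, 109→6
Rank sum = 1 + 6 = 7

7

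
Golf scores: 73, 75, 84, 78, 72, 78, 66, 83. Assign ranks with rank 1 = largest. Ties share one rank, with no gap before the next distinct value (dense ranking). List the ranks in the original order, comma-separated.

5, 4, 1, 3, 6, 3, 7, 2

Sorted (descending): 84, 83, 78, 78, 75, 73, 72, 66
The 2 values of 78 share dense rank 3.
Remaining distinct values take the next consecutive integers.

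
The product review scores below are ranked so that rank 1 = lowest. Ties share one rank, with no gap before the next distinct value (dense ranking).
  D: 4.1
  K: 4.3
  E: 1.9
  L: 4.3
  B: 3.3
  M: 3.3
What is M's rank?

Sorted (ascending): 1.9, 3.3, 3.3, 4.1, 4.3, 4.3
The 2 values of 3.3 share dense rank 2.
The 2 values of 4.3 share dense rank 4.
Remaining distinct values take the next consecutive integers.
M has value 3.3 → rank 2.

2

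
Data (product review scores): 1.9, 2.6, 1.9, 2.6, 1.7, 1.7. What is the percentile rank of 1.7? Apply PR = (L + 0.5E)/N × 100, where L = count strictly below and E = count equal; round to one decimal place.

N = 6.
Strictly below 1.7: 0. Equal to 1.7: 2.
PR = (0 + 0.5·2)/6 × 100 = 16.7

16.7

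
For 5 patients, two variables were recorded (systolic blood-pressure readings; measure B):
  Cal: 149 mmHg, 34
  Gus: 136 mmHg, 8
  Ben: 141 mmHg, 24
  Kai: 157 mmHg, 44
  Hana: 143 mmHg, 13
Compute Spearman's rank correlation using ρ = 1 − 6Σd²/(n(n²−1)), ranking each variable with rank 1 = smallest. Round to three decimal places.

0.900

Ranks of variable 1: 4, 1, 2, 5, 3
Ranks of variable 2: 4, 1, 3, 5, 2
d = r₁ − r₂: 0, 0, -1, 0, 1
d²: 0, 0, 1, 0, 1; Σd² = 2
ρ = 1 − 6·2/(5·24) = 1 − 12/120 = 0.900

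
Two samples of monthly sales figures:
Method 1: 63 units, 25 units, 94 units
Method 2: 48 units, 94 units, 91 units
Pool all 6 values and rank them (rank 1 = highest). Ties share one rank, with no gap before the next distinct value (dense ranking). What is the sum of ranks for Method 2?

Sorted (descending): 94, 94, 91, 63, 48, 25
The 2 values of 94 share dense rank 1.
Remaining distinct values take the next consecutive integers.
Method 2 values → pooled ranks: 48→4, 94→1, 91→2
Rank sum = 4 + 1 + 2 = 7

7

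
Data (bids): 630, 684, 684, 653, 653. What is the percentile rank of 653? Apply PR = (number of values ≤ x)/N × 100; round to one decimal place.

60.0

N = 5.
Strictly below 653: 1. Equal to 653: 2.
PR = 3/5 × 100 = 60.0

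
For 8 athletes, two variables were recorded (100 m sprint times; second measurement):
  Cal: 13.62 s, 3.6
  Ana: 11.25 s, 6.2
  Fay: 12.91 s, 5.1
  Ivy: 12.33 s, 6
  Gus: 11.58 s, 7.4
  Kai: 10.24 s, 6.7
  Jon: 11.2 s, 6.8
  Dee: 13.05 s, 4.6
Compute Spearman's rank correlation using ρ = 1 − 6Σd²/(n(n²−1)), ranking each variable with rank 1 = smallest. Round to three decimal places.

-0.833

Ranks of variable 1: 8, 3, 6, 5, 4, 1, 2, 7
Ranks of variable 2: 1, 5, 3, 4, 8, 6, 7, 2
d = r₁ − r₂: 7, -2, 3, 1, -4, -5, -5, 5
d²: 49, 4, 9, 1, 16, 25, 25, 25; Σd² = 154
ρ = 1 − 6·154/(8·63) = 1 − 924/504 = -0.833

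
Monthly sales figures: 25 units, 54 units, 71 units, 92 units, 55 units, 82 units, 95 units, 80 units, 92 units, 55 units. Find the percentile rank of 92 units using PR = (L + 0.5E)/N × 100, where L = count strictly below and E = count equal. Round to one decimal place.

80.0

N = 10.
Strictly below 92: 7. Equal to 92: 2.
PR = (7 + 0.5·2)/10 × 100 = 80.0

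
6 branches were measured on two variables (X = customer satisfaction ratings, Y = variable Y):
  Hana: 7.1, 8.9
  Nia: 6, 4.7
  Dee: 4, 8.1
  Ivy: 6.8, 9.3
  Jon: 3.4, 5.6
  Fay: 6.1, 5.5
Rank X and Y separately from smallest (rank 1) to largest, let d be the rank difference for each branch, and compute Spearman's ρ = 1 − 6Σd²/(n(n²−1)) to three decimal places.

0.486

Ranks of variable 1: 6, 3, 2, 5, 1, 4
Ranks of variable 2: 5, 1, 4, 6, 3, 2
d = r₁ − r₂: 1, 2, -2, -1, -2, 2
d²: 1, 4, 4, 1, 4, 4; Σd² = 18
ρ = 1 − 6·18/(6·35) = 1 − 108/210 = 0.486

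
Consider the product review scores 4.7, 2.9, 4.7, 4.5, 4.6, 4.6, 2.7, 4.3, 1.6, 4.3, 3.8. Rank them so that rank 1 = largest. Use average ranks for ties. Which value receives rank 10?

2.7

Sorted (descending): 4.7, 4.7, 4.6, 4.6, 4.5, 4.3, 4.3, 3.8, 2.9, 2.7, 1.6
The 2 values of 4.7 occupy positions 1–2 → average rank (1+2)/2 = 1.5.
The 2 values of 4.6 occupy positions 3–4 → average rank (3+4)/2 = 3.5.
The 2 values of 4.3 occupy positions 6–7 → average rank (6+7)/2 = 6.5.
Rank 10 → value 2.7.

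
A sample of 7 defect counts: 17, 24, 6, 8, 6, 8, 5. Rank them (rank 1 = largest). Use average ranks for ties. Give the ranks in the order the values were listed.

2, 1, 5.5, 3.5, 5.5, 3.5, 7

Sorted (descending): 24, 17, 8, 8, 6, 6, 5
The 2 values of 8 occupy positions 3–4 → average rank (3+4)/2 = 3.5.
The 2 values of 6 occupy positions 5–6 → average rank (5+6)/2 = 5.5.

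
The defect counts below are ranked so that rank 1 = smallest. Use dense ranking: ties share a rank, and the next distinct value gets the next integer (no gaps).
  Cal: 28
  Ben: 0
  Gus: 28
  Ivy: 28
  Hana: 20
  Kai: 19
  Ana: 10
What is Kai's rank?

3

Sorted (ascending): 0, 10, 19, 20, 28, 28, 28
The 3 values of 28 share dense rank 5.
Remaining distinct values take the next consecutive integers.
Kai has value 19 → rank 3.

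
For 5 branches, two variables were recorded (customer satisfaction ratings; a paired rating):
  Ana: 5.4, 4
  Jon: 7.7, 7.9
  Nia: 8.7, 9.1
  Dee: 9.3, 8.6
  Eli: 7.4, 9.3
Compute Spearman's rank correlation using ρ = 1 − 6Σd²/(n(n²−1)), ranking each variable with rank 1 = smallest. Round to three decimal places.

Ranks of variable 1: 1, 3, 4, 5, 2
Ranks of variable 2: 1, 2, 4, 3, 5
d = r₁ − r₂: 0, 1, 0, 2, -3
d²: 0, 1, 0, 4, 9; Σd² = 14
ρ = 1 − 6·14/(5·24) = 1 − 84/120 = 0.300

0.300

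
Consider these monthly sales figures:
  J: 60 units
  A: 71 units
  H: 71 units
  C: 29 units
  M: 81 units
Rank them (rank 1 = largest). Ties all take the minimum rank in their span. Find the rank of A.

Sorted (descending): 81, 71, 71, 60, 29
The 2 values of 71 occupy positions 2–3 → each gets rank 2.
A has value 71 units → rank 2.

2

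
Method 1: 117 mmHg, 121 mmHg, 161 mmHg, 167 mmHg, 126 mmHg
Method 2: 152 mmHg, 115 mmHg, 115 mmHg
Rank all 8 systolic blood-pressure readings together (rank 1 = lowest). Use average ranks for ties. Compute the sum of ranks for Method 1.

27

Sorted (ascending): 115, 115, 117, 121, 126, 152, 161, 167
The 2 values of 115 occupy positions 1–2 → average rank (1+2)/2 = 1.5.
Method 1 values → pooled ranks: 117→3, 121→4, 161→7, 167→8, 126→5
Rank sum = 3 + 4 + 7 + 8 + 5 = 27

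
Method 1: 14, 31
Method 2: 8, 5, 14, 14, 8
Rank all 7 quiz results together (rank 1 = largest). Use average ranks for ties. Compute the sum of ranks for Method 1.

Sorted (descending): 31, 14, 14, 14, 8, 8, 5
The 3 values of 14 occupy positions 2–4 → average rank 3.
The 2 values of 8 occupy positions 5–6 → average rank (5+6)/2 = 5.5.
Method 1 values → pooled ranks: 14→3, 31→1
Rank sum = 3 + 1 = 4

4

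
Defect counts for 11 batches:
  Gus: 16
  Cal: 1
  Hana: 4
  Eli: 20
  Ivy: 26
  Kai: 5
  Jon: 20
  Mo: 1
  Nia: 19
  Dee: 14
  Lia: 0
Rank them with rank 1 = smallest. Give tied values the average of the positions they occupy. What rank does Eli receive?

Sorted (ascending): 0, 1, 1, 4, 5, 14, 16, 19, 20, 20, 26
The 2 values of 1 occupy positions 2–3 → average rank (2+3)/2 = 2.5.
The 2 values of 20 occupy positions 9–10 → average rank (9+10)/2 = 9.5.
Eli has value 20 → rank 9.5.

9.5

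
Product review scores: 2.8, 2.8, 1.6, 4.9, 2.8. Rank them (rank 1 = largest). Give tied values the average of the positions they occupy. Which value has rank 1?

Sorted (descending): 4.9, 2.8, 2.8, 2.8, 1.6
The 3 values of 2.8 occupy positions 2–4 → average rank 3.
Rank 1 → value 4.9.

4.9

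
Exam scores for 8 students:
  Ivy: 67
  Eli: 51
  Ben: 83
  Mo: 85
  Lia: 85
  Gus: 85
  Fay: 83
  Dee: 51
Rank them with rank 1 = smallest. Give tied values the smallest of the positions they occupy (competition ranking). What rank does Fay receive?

4

Sorted (ascending): 51, 51, 67, 83, 83, 85, 85, 85
The 2 values of 51 occupy positions 1–2 → each gets rank 1.
The 2 values of 83 occupy positions 4–5 → each gets rank 4.
The 3 values of 85 occupy positions 6–8 → each gets rank 6.
Fay has value 83 → rank 4.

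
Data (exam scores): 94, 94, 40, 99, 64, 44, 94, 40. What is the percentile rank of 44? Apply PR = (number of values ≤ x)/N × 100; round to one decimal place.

N = 8.
Strictly below 44: 2. Equal to 44: 1.
PR = 3/8 × 100 = 37.5

37.5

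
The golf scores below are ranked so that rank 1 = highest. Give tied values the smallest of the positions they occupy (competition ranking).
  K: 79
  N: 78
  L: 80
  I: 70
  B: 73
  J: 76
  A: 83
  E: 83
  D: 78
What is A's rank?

Sorted (descending): 83, 83, 80, 79, 78, 78, 76, 73, 70
The 2 values of 83 occupy positions 1–2 → each gets rank 1.
The 2 values of 78 occupy positions 5–6 → each gets rank 5.
A has value 83 → rank 1.

1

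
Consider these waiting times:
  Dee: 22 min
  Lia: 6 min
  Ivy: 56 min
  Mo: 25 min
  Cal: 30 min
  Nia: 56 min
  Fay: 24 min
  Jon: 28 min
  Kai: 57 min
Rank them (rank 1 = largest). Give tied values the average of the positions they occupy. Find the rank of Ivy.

2.5

Sorted (descending): 57, 56, 56, 30, 28, 25, 24, 22, 6
The 2 values of 56 occupy positions 2–3 → average rank (2+3)/2 = 2.5.
Ivy has value 56 min → rank 2.5.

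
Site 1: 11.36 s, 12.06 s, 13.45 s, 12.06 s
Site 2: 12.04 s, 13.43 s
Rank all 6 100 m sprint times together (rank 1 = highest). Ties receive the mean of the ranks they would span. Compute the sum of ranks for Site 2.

7

Sorted (descending): 13.45, 13.43, 12.06, 12.06, 12.04, 11.36
The 2 values of 12.06 occupy positions 3–4 → average rank (3+4)/2 = 3.5.
Site 2 values → pooled ranks: 12.04→5, 13.43→2
Rank sum = 5 + 2 = 7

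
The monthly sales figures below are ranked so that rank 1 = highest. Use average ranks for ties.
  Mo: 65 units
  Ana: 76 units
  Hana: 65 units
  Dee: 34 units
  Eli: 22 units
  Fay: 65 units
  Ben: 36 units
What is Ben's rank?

5

Sorted (descending): 76, 65, 65, 65, 36, 34, 22
The 3 values of 65 occupy positions 2–4 → average rank 3.
Ben has value 36 units → rank 5.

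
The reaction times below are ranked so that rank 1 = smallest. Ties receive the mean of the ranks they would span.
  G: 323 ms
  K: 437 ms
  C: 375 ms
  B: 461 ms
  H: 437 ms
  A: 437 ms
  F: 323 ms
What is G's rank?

1.5

Sorted (ascending): 323, 323, 375, 437, 437, 437, 461
The 2 values of 323 occupy positions 1–2 → average rank (1+2)/2 = 1.5.
The 3 values of 437 occupy positions 4–6 → average rank 5.
G has value 323 ms → rank 1.5.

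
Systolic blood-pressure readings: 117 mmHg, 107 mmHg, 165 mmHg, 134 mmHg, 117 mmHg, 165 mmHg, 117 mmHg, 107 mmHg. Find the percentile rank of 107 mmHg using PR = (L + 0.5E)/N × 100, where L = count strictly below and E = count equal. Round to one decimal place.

N = 8.
Strictly below 107: 0. Equal to 107: 2.
PR = (0 + 0.5·2)/8 × 100 = 12.5

12.5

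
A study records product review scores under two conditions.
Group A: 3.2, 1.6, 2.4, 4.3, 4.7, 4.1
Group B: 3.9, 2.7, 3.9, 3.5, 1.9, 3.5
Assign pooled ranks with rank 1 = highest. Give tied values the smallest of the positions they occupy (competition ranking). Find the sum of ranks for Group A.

36

Sorted (descending): 4.7, 4.3, 4.1, 3.9, 3.9, 3.5, 3.5, 3.2, 2.7, 2.4, 1.9, 1.6
The 2 values of 3.9 occupy positions 4–5 → each gets rank 4.
The 2 values of 3.5 occupy positions 6–7 → each gets rank 6.
Group A values → pooled ranks: 3.2→8, 1.6→12, 2.4→10, 4.3→2, 4.7→1, 4.1→3
Rank sum = 8 + 12 + 10 + 2 + 1 + 3 = 36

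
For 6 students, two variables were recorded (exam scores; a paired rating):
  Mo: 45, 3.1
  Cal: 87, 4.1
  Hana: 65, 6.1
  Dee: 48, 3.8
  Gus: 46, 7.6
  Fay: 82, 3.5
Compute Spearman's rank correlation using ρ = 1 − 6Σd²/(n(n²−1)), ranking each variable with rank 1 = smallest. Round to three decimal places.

Ranks of variable 1: 1, 6, 4, 3, 2, 5
Ranks of variable 2: 1, 4, 5, 3, 6, 2
d = r₁ − r₂: 0, 2, -1, 0, -4, 3
d²: 0, 4, 1, 0, 16, 9; Σd² = 30
ρ = 1 − 6·30/(6·35) = 1 − 180/210 = 0.143

0.143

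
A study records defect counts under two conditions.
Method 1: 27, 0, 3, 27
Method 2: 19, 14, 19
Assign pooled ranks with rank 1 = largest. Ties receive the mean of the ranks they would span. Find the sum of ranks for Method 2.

Sorted (descending): 27, 27, 19, 19, 14, 3, 0
The 2 values of 27 occupy positions 1–2 → average rank (1+2)/2 = 1.5.
The 2 values of 19 occupy positions 3–4 → average rank (3+4)/2 = 3.5.
Method 2 values → pooled ranks: 19→3.5, 14→5, 19→3.5
Rank sum = 3.5 + 5 + 3.5 = 12

12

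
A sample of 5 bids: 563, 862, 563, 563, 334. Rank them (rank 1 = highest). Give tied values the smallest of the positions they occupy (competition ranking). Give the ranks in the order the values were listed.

Sorted (descending): 862, 563, 563, 563, 334
The 3 values of 563 occupy positions 2–4 → each gets rank 2.

2, 1, 2, 2, 5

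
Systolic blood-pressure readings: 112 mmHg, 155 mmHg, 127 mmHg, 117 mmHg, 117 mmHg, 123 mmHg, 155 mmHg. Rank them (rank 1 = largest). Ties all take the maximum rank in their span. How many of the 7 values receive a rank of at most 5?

4

Sorted (descending): 155, 155, 127, 123, 117, 117, 112
The 2 values of 155 occupy positions 1–2 → each gets rank 2.
The 2 values of 117 occupy positions 5–6 → each gets rank 6.
Ranks ≤ 5: {2, 2, 3, 4} → 4 values.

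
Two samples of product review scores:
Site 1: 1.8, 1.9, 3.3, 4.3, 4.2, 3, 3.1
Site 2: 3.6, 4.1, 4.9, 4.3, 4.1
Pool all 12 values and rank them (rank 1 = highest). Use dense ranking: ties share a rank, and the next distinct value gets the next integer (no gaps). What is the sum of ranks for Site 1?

45

Sorted (descending): 4.9, 4.3, 4.3, 4.2, 4.1, 4.1, 3.6, 3.3, 3.1, 3, 1.9, 1.8
The 2 values of 4.3 share dense rank 2.
The 2 values of 4.1 share dense rank 4.
Remaining distinct values take the next consecutive integers.
Site 1 values → pooled ranks: 1.8→10, 1.9→9, 3.3→6, 4.3→2, 4.2→3, 3→8, 3.1→7
Rank sum = 10 + 9 + 6 + 2 + 3 + 8 + 7 = 45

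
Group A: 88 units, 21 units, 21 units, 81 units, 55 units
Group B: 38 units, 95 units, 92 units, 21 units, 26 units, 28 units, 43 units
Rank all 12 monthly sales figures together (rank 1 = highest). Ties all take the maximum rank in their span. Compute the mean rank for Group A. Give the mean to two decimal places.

Sorted (descending): 95, 92, 88, 81, 55, 43, 38, 28, 26, 21, 21, 21
The 3 values of 21 occupy positions 10–12 → each gets rank 12.
Group A values → pooled ranks: 88→3, 21→12, 21→12, 81→4, 55→5
Mean rank = (3 + 12 + 12 + 4 + 5) / 5 = 7.20

7.20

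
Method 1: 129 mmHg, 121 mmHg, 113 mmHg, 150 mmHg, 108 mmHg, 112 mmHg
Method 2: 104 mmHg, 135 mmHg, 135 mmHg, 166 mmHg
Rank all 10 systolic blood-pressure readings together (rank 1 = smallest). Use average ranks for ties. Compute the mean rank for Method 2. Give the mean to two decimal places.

6.50

Sorted (ascending): 104, 108, 112, 113, 121, 129, 135, 135, 150, 166
The 2 values of 135 occupy positions 7–8 → average rank (7+8)/2 = 7.5.
Method 2 values → pooled ranks: 104→1, 135→7.5, 135→7.5, 166→10
Mean rank = (1 + 7.5 + 7.5 + 10) / 4 = 6.50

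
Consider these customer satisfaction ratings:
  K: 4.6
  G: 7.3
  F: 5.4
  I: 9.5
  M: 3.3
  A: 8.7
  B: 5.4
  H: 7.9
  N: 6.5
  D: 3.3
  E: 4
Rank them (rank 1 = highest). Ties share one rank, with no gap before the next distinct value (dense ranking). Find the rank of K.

Sorted (descending): 9.5, 8.7, 7.9, 7.3, 6.5, 5.4, 5.4, 4.6, 4, 3.3, 3.3
The 2 values of 5.4 share dense rank 6.
The 2 values of 3.3 share dense rank 9.
Remaining distinct values take the next consecutive integers.
K has value 4.6 → rank 7.

7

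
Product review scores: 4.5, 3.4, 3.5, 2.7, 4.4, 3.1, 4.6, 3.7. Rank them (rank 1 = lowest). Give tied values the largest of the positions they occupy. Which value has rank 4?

3.5

Sorted (ascending): 2.7, 3.1, 3.4, 3.5, 3.7, 4.4, 4.5, 4.6
No ties — each value takes its position as its rank.
Rank 4 → value 3.5.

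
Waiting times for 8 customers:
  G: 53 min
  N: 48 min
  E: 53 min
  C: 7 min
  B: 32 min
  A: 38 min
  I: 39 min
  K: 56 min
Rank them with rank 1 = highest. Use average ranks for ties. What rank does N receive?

4

Sorted (descending): 56, 53, 53, 48, 39, 38, 32, 7
The 2 values of 53 occupy positions 2–3 → average rank (2+3)/2 = 2.5.
N has value 48 min → rank 4.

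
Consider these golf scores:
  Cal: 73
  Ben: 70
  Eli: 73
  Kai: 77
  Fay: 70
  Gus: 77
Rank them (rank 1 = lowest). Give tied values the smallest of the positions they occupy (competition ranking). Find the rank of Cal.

Sorted (ascending): 70, 70, 73, 73, 77, 77
The 2 values of 70 occupy positions 1–2 → each gets rank 1.
The 2 values of 73 occupy positions 3–4 → each gets rank 3.
The 2 values of 77 occupy positions 5–6 → each gets rank 5.
Cal has value 73 → rank 3.

3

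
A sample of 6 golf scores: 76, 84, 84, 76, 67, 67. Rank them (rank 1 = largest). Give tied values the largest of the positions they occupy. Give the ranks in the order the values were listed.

4, 2, 2, 4, 6, 6

Sorted (descending): 84, 84, 76, 76, 67, 67
The 2 values of 84 occupy positions 1–2 → each gets rank 2.
The 2 values of 76 occupy positions 3–4 → each gets rank 4.
The 2 values of 67 occupy positions 5–6 → each gets rank 6.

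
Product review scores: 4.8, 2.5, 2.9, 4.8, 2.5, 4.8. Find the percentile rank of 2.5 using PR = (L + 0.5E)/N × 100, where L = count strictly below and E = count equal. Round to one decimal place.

N = 6.
Strictly below 2.5: 0. Equal to 2.5: 2.
PR = (0 + 0.5·2)/6 × 100 = 16.7

16.7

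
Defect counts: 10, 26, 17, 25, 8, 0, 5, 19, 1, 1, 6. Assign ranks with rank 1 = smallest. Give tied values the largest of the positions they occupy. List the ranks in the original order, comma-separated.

7, 11, 8, 10, 6, 1, 4, 9, 3, 3, 5

Sorted (ascending): 0, 1, 1, 5, 6, 8, 10, 17, 19, 25, 26
The 2 values of 1 occupy positions 2–3 → each gets rank 3.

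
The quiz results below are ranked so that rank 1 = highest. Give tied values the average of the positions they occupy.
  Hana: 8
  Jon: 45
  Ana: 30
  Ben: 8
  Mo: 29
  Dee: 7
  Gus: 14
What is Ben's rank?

Sorted (descending): 45, 30, 29, 14, 8, 8, 7
The 2 values of 8 occupy positions 5–6 → average rank (5+6)/2 = 5.5.
Ben has value 8 → rank 5.5.

5.5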